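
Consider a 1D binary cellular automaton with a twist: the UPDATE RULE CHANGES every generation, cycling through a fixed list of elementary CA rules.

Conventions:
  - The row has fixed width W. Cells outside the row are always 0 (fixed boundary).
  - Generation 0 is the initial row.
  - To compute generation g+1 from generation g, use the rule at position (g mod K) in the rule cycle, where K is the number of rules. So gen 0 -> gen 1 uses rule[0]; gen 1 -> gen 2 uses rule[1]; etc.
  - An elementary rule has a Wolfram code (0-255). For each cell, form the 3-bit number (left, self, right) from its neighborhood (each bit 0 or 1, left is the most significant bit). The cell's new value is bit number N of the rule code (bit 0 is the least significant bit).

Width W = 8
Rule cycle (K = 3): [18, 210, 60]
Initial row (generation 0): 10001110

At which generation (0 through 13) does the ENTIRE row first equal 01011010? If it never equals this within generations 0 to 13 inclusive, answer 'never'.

Gen 0: 10001110
Gen 1 (rule 18): 01010001
Gen 2 (rule 210): 10001010
Gen 3 (rule 60): 11001111
Gen 4 (rule 18): 00110000
Gen 5 (rule 210): 01011000
Gen 6 (rule 60): 01110100
Gen 7 (rule 18): 10000010
Gen 8 (rule 210): 01000101
Gen 9 (rule 60): 01100111
Gen 10 (rule 18): 10011000
Gen 11 (rule 210): 01101100
Gen 12 (rule 60): 01011010
Gen 13 (rule 18): 10000001

Answer: 12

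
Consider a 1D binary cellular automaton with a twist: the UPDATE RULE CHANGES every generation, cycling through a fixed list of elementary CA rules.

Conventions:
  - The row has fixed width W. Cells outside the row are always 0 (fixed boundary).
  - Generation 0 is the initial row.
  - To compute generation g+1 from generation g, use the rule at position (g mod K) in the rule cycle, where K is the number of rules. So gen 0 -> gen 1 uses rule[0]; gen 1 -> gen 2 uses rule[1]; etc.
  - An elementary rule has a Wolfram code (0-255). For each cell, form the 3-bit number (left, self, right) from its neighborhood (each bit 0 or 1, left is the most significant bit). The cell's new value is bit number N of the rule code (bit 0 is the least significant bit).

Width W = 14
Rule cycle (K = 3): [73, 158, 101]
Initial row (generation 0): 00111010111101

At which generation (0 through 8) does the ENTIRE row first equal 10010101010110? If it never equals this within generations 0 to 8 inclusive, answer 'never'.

Answer: 8

Derivation:
Gen 0: 00111010111101
Gen 1 (rule 73): 10101000100100
Gen 2 (rule 158): 10101101111110
Gen 3 (rule 101): 11110110000010
Gen 4 (rule 73): 10010110111000
Gen 5 (rule 158): 11110100110100
Gen 6 (rule 101): 00011100011101
Gen 7 (rule 73): 11010101010100
Gen 8 (rule 158): 10010101010110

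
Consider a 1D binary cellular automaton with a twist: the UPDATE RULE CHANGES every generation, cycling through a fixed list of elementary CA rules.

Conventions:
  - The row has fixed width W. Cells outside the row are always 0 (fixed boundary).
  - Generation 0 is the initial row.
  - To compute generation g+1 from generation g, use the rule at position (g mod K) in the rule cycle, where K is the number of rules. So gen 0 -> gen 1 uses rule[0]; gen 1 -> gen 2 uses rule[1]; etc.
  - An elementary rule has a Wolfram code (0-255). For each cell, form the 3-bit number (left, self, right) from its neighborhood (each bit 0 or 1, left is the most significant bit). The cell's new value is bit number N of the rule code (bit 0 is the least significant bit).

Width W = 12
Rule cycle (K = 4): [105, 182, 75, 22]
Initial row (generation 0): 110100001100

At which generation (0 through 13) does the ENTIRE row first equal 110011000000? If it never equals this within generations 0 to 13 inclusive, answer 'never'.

Gen 0: 110100001100
Gen 1 (rule 105): 111001101101
Gen 2 (rule 182): 010110010011
Gen 3 (rule 75): 100110100111
Gen 4 (rule 22): 111000111000
Gen 5 (rule 105): 101010101011
Gen 6 (rule 182): 111111111100
Gen 7 (rule 75): 100000000101
Gen 8 (rule 22): 110000001101
Gen 9 (rule 105): 110111101110
Gen 10 (rule 182): 001011010101
Gen 11 (rule 75): 110011000000
Gen 12 (rule 22): 001100100000
Gen 13 (rule 105): 101100001111

Answer: 11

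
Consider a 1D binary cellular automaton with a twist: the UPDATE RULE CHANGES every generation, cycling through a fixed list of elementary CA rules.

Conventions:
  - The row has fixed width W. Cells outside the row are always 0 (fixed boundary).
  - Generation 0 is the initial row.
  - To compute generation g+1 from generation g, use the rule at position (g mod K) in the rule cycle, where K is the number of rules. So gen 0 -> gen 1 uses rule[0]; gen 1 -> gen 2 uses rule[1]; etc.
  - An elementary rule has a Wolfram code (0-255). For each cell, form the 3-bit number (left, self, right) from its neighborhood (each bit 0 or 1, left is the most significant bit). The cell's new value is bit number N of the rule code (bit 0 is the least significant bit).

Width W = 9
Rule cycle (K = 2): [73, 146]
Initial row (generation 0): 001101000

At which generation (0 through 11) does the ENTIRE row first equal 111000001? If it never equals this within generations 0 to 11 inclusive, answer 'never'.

Gen 0: 001101000
Gen 1 (rule 73): 101100011
Gen 2 (rule 146): 000010100
Gen 3 (rule 73): 111000001
Gen 4 (rule 146): 010100010
Gen 5 (rule 73): 000001000
Gen 6 (rule 146): 000010100
Gen 7 (rule 73): 111000001
Gen 8 (rule 146): 010100010
Gen 9 (rule 73): 000001000
Gen 10 (rule 146): 000010100
Gen 11 (rule 73): 111000001

Answer: 3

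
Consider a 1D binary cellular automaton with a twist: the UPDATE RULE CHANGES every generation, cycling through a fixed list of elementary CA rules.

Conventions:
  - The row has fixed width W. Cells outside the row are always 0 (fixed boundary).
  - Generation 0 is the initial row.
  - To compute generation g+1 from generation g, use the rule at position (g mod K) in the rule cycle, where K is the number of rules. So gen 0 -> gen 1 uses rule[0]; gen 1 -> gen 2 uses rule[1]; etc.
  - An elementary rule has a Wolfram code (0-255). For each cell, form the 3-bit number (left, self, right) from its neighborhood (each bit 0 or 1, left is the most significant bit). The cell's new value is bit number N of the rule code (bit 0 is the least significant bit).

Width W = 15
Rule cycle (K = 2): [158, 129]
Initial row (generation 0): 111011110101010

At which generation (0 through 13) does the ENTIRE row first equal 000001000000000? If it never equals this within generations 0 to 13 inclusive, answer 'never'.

Answer: 2

Derivation:
Gen 0: 111011110101010
Gen 1 (rule 158): 110011100101011
Gen 2 (rule 129): 000001000000000
Gen 3 (rule 158): 000011100000000
Gen 4 (rule 129): 111001001111111
Gen 5 (rule 158): 110111111111110
Gen 6 (rule 129): 000011111111100
Gen 7 (rule 158): 000111111111010
Gen 8 (rule 129): 110011111110000
Gen 9 (rule 158): 101111111101000
Gen 10 (rule 129): 000111111000011
Gen 11 (rule 158): 001111110100110
Gen 12 (rule 129): 100111100000000
Gen 13 (rule 158): 111111010000000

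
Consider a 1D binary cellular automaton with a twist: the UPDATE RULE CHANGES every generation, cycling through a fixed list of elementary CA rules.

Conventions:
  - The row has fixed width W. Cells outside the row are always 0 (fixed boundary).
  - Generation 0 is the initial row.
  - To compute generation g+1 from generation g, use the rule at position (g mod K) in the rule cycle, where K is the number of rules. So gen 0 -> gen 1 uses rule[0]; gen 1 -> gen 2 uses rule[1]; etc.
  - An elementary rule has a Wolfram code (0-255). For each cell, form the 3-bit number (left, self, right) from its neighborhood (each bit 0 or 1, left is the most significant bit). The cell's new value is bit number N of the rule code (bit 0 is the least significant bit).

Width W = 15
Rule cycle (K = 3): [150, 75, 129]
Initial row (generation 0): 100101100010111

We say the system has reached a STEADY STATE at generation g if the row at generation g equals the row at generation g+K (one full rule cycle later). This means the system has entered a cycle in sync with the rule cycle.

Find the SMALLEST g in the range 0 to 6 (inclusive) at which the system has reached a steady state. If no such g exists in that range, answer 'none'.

Answer: none

Derivation:
Gen 0: 100101100010111
Gen 1 (rule 150): 111100010110010
Gen 2 (rule 75): 100101100110100
Gen 3 (rule 129): 000000000000001
Gen 4 (rule 150): 000000000000011
Gen 5 (rule 75): 111111111111111
Gen 6 (rule 129): 011111111111110
Gen 7 (rule 150): 101111111111101
Gen 8 (rule 75): 001000000000100
Gen 9 (rule 129): 100011111110001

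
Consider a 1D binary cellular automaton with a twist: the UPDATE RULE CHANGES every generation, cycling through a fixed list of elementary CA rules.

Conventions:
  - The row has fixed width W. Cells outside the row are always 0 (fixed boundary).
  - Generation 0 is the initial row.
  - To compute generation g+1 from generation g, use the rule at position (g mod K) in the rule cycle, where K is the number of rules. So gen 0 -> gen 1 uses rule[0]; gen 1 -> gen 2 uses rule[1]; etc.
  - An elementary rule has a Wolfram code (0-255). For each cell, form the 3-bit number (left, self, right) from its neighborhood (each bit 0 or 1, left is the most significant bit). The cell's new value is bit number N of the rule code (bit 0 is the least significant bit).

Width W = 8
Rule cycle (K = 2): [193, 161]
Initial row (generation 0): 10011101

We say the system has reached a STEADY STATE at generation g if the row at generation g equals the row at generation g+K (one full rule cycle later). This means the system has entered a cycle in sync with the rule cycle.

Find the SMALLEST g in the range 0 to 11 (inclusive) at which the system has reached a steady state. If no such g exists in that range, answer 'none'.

Gen 0: 10011101
Gen 1 (rule 193): 00001100
Gen 2 (rule 161): 11100001
Gen 3 (rule 193): 01101100
Gen 4 (rule 161): 00010001
Gen 5 (rule 193): 11000100
Gen 6 (rule 161): 00010001
Gen 7 (rule 193): 11000100
Gen 8 (rule 161): 00010001
Gen 9 (rule 193): 11000100
Gen 10 (rule 161): 00010001
Gen 11 (rule 193): 11000100
Gen 12 (rule 161): 00010001
Gen 13 (rule 193): 11000100

Answer: 4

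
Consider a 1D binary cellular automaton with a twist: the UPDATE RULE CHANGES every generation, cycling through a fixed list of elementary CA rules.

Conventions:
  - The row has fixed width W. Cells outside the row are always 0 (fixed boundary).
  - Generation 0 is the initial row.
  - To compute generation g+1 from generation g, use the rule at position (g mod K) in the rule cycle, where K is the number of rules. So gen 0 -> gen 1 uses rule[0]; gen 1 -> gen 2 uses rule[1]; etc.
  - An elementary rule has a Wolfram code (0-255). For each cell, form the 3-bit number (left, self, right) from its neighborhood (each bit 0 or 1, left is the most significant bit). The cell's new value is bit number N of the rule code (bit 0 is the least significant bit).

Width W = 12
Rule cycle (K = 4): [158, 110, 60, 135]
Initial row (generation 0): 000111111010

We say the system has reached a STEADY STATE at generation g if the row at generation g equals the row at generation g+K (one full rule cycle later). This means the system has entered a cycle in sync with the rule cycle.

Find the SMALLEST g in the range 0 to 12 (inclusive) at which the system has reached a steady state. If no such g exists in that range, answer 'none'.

Answer: none

Derivation:
Gen 0: 000111111010
Gen 1 (rule 158): 001111110011
Gen 2 (rule 110): 011000010111
Gen 3 (rule 60): 010100011100
Gen 4 (rule 135): 110101101001
Gen 5 (rule 158): 100101001111
Gen 6 (rule 110): 101111011001
Gen 7 (rule 60): 111000110101
Gen 8 (rule 135): 010011000101
Gen 9 (rule 158): 111110101101
Gen 10 (rule 110): 100011111111
Gen 11 (rule 60): 110010000000
Gen 12 (rule 135): 000110111111
Gen 13 (rule 158): 001100111110
Gen 14 (rule 110): 011101100010
Gen 15 (rule 60): 010011010011
Gen 16 (rule 135): 110100010100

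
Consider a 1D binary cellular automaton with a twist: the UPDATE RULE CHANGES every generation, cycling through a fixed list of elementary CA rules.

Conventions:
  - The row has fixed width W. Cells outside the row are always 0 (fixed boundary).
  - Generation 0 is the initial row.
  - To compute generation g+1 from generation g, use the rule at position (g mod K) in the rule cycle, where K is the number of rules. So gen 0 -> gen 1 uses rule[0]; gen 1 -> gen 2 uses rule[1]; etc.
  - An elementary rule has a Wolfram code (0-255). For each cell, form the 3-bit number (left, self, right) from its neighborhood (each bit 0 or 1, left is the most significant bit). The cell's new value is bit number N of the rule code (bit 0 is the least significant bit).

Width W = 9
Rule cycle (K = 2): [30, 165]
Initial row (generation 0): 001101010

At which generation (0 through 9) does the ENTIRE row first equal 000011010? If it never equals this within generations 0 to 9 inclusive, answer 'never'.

Gen 0: 001101010
Gen 1 (rule 30): 011001011
Gen 2 (rule 165): 000001100
Gen 3 (rule 30): 000011010
Gen 4 (rule 165): 111000110
Gen 5 (rule 30): 100101101
Gen 6 (rule 165): 100110011
Gen 7 (rule 30): 111101110
Gen 8 (rule 165): 011010100
Gen 9 (rule 30): 110010110

Answer: 3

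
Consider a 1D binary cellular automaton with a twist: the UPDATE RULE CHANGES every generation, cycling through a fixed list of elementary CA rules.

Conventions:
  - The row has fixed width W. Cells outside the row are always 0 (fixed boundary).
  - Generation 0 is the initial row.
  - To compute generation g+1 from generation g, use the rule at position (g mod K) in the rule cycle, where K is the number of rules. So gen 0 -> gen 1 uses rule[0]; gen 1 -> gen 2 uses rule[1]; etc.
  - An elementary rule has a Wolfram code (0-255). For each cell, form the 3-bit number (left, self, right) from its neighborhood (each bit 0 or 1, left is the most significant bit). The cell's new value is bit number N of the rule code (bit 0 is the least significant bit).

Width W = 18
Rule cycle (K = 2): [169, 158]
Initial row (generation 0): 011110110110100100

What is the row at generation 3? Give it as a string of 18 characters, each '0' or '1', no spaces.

Answer: 110000000001001010

Derivation:
Gen 0: 011110110110100100
Gen 1 (rule 169): 011101101101000001
Gen 2 (rule 158): 111001001001100011
Gen 3 (rule 169): 110000000001001010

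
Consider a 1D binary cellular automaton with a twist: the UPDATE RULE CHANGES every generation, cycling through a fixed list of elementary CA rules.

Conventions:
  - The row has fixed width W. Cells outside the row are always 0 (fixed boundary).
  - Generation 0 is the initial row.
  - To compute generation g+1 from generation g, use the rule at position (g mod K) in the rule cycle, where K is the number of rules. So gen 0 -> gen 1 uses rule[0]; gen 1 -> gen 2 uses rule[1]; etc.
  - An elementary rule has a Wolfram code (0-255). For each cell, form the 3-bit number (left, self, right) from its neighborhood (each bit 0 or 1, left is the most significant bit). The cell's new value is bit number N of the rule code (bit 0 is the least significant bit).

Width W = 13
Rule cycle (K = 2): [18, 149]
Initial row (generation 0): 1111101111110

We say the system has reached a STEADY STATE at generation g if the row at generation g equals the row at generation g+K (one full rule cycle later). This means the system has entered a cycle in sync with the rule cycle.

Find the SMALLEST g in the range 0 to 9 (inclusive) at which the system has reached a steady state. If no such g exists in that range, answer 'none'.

Answer: 3

Derivation:
Gen 0: 1111101111110
Gen 1 (rule 18): 0000000000001
Gen 2 (rule 149): 1111111111101
Gen 3 (rule 18): 0000000000000
Gen 4 (rule 149): 1111111111111
Gen 5 (rule 18): 0000000000000
Gen 6 (rule 149): 1111111111111
Gen 7 (rule 18): 0000000000000
Gen 8 (rule 149): 1111111111111
Gen 9 (rule 18): 0000000000000
Gen 10 (rule 149): 1111111111111
Gen 11 (rule 18): 0000000000000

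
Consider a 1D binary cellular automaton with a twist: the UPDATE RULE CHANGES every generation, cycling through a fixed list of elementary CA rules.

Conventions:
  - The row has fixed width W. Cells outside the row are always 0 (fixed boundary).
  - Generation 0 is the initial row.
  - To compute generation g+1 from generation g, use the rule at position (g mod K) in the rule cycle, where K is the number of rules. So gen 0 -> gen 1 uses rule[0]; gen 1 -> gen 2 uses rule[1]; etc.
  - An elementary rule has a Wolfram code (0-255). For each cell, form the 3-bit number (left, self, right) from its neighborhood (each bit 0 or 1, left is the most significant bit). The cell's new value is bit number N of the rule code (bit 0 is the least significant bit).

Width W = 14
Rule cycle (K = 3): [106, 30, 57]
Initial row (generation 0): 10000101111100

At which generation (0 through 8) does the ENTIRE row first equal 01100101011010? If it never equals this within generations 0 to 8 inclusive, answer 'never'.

Gen 0: 10000101111100
Gen 1 (rule 106): 00001011000100
Gen 2 (rule 30): 00011010101110
Gen 3 (rule 57): 11010101011001
Gen 4 (rule 106): 11101010111010
Gen 5 (rule 30): 10001010100011
Gen 6 (rule 57): 01100101011010
Gen 7 (rule 106): 11101010111100
Gen 8 (rule 30): 10001010100010

Answer: 6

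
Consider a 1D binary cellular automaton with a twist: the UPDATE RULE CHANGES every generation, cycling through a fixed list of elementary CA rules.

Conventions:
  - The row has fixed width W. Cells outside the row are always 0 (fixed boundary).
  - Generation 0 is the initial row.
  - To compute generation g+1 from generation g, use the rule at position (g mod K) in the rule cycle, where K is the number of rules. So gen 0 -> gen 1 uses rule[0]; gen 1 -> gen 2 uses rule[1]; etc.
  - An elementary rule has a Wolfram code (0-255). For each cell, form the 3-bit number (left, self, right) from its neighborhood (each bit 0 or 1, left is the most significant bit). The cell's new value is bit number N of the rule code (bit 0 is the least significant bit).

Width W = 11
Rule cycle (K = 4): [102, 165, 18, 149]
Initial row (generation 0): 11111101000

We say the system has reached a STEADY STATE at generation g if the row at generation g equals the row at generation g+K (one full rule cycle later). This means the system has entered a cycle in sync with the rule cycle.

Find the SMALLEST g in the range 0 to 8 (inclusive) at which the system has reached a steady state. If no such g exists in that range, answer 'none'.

Gen 0: 11111101000
Gen 1 (rule 102): 00000111000
Gen 2 (rule 165): 11110010011
Gen 3 (rule 18): 00001101100
Gen 4 (rule 149): 11100000011
Gen 5 (rule 102): 00100000101
Gen 6 (rule 165): 10101110111
Gen 7 (rule 18): 00000000000
Gen 8 (rule 149): 11111111111
Gen 9 (rule 102): 00000000001
Gen 10 (rule 165): 11111111101
Gen 11 (rule 18): 00000000000
Gen 12 (rule 149): 11111111111

Answer: 7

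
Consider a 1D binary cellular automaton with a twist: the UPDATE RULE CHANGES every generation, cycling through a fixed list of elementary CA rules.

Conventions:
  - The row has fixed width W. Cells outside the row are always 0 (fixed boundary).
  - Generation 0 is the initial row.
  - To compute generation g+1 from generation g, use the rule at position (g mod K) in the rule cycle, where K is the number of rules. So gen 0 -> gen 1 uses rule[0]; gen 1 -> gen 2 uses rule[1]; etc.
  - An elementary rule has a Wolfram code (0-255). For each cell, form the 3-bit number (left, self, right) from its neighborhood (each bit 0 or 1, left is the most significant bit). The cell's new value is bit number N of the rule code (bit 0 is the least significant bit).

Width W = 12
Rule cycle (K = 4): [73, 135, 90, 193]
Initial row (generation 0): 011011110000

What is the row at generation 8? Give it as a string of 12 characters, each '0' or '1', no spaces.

Gen 0: 011011110000
Gen 1 (rule 73): 011010010111
Gen 2 (rule 135): 100010110010
Gen 3 (rule 90): 010100111101
Gen 4 (rule 193): 000000011100
Gen 5 (rule 73): 111111010101
Gen 6 (rule 135): 011110010101
Gen 7 (rule 90): 110011100000
Gen 8 (rule 193): 010001101111

Answer: 010001101111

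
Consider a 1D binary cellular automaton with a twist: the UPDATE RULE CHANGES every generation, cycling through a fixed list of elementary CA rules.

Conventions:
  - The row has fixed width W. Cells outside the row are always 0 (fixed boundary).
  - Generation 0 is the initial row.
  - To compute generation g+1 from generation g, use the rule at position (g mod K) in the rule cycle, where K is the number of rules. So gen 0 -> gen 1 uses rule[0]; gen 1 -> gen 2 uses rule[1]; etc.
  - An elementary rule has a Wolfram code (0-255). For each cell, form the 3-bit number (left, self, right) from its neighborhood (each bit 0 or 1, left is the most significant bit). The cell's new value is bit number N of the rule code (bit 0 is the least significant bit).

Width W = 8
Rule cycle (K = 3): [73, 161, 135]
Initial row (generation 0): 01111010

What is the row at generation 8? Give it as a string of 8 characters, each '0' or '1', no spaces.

Gen 0: 01111010
Gen 1 (rule 73): 01001000
Gen 2 (rule 161): 00000011
Gen 3 (rule 135): 11111100
Gen 4 (rule 73): 10000101
Gen 5 (rule 161): 00110010
Gen 6 (rule 135): 11000110
Gen 7 (rule 73): 11010110
Gen 8 (rule 161): 00101000

Answer: 00101000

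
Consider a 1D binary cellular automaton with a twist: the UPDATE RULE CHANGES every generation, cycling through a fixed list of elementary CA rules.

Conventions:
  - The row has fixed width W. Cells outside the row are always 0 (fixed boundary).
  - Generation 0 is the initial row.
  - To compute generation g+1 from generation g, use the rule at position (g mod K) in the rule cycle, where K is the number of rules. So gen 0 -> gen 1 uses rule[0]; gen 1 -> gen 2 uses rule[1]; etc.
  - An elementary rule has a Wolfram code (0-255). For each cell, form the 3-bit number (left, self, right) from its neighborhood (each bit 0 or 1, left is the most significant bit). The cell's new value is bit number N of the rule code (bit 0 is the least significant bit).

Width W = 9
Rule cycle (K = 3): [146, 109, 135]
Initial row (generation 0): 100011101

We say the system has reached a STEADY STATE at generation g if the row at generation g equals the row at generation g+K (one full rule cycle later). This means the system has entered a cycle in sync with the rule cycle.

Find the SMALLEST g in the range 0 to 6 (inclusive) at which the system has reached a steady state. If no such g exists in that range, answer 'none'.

Gen 0: 100011101
Gen 1 (rule 146): 010101000
Gen 2 (rule 109): 011111011
Gen 3 (rule 135): 101110000
Gen 4 (rule 146): 000101000
Gen 5 (rule 109): 110111011
Gen 6 (rule 135): 000010000
Gen 7 (rule 146): 000101000
Gen 8 (rule 109): 110111011
Gen 9 (rule 135): 000010000

Answer: 4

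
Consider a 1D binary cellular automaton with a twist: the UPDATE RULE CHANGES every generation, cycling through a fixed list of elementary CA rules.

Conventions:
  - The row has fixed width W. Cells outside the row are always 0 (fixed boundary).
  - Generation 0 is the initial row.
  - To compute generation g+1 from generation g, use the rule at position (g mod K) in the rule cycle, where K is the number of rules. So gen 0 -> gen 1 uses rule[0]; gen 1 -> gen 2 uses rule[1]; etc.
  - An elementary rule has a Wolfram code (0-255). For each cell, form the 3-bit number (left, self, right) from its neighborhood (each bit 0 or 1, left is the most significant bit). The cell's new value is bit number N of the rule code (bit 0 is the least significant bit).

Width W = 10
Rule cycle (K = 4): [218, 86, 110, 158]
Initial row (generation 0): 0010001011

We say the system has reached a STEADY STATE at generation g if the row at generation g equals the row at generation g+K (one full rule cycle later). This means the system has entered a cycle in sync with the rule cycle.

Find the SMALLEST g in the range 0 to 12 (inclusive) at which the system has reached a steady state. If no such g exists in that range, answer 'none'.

Gen 0: 0010001011
Gen 1 (rule 218): 0101010011
Gen 2 (rule 86): 1101011101
Gen 3 (rule 110): 1111110111
Gen 4 (rule 158): 1111100110
Gen 5 (rule 218): 1111111111
Gen 6 (rule 86): 0000000001
Gen 7 (rule 110): 0000000011
Gen 8 (rule 158): 0000000110
Gen 9 (rule 218): 0000001111
Gen 10 (rule 86): 0000010001
Gen 11 (rule 110): 0000110011
Gen 12 (rule 158): 0001101110
Gen 13 (rule 218): 0011101111
Gen 14 (rule 86): 0100100001
Gen 15 (rule 110): 1101100011
Gen 16 (rule 158): 1001010110

Answer: none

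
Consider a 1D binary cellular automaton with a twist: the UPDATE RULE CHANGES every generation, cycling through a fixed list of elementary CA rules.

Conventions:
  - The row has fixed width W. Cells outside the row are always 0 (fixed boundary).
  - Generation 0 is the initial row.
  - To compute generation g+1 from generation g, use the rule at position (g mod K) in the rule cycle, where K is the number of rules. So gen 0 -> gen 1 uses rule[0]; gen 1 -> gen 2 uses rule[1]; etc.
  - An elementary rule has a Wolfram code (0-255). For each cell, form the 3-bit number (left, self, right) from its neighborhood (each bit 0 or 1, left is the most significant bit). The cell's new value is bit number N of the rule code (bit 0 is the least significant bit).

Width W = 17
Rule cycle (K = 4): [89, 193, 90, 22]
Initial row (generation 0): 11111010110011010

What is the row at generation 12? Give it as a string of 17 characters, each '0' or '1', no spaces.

Answer: 01001100100100111

Derivation:
Gen 0: 11111010110011010
Gen 1 (rule 89): 10001000111011001
Gen 2 (rule 193): 00100010011001000
Gen 3 (rule 90): 01010101111110100
Gen 4 (rule 22): 11010100000000110
Gen 5 (rule 89): 11000011111110111
Gen 6 (rule 193): 01011001111110011
Gen 7 (rule 90): 10011111000011111
Gen 8 (rule 22): 11100000100100000
Gen 9 (rule 89): 10111110010011111
Gen 10 (rule 193): 00011110000001111
Gen 11 (rule 90): 00110011000011001
Gen 12 (rule 22): 01001100100100111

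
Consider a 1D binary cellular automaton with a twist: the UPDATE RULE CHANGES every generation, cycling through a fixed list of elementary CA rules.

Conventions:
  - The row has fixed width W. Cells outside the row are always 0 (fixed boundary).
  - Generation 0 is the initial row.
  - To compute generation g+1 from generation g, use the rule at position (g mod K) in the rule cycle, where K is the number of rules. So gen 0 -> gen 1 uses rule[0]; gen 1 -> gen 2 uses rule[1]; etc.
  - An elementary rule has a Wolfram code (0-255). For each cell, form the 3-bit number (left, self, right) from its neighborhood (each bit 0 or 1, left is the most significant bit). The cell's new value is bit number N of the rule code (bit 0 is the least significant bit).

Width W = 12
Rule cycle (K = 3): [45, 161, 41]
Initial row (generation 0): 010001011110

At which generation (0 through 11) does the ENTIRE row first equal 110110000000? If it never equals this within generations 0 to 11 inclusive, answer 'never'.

Gen 0: 010001011110
Gen 1 (rule 45): 010101110000
Gen 2 (rule 161): 001010100111
Gen 3 (rule 41): 100101000100
Gen 4 (rule 45): 100111010101
Gen 5 (rule 161): 000010101010
Gen 6 (rule 41): 111001010100
Gen 7 (rule 45): 100001111101
Gen 8 (rule 161): 001100111010
Gen 9 (rule 41): 101000100100
Gen 10 (rule 45): 111010100101
Gen 11 (rule 161): 010101000010

Answer: never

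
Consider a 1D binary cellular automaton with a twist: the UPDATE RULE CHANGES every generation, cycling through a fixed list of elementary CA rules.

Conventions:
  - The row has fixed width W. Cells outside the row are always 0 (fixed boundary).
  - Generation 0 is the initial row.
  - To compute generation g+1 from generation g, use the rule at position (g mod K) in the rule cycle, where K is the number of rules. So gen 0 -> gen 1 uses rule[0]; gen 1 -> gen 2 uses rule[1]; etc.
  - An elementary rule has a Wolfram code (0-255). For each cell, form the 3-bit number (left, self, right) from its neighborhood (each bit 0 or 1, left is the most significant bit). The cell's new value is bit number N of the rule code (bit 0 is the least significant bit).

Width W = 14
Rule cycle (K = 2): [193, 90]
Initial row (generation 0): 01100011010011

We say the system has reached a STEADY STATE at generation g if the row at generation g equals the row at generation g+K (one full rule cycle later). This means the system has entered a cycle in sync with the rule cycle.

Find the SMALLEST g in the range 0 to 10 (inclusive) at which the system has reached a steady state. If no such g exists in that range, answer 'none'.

Answer: none

Derivation:
Gen 0: 01100011010011
Gen 1 (rule 193): 00101001000001
Gen 2 (rule 90): 01000110100010
Gen 3 (rule 193): 00010010001000
Gen 4 (rule 90): 00101101010100
Gen 5 (rule 193): 10000100000001
Gen 6 (rule 90): 01001010000010
Gen 7 (rule 193): 00000000111000
Gen 8 (rule 90): 00000001101100
Gen 9 (rule 193): 11111100100101
Gen 10 (rule 90): 10000111011000
Gen 11 (rule 193): 00110011001011
Gen 12 (rule 90): 01111111110011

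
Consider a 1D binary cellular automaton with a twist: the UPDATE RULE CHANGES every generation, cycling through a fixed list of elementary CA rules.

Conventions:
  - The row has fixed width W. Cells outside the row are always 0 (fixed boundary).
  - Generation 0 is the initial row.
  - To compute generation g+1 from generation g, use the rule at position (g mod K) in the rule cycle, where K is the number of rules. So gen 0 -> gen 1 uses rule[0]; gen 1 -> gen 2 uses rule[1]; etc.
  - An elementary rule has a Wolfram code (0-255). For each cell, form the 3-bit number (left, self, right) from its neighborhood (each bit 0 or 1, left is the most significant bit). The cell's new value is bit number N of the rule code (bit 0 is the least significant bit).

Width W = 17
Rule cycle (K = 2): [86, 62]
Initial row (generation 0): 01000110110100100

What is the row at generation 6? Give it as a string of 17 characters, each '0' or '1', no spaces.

Gen 0: 01000110110100100
Gen 1 (rule 86): 11101010010111110
Gen 2 (rule 62): 10011111111100001
Gen 3 (rule 86): 11100000000110011
Gen 4 (rule 62): 10010000001101110
Gen 5 (rule 86): 11111000010100011
Gen 6 (rule 62): 10000100111110110

Answer: 10000100111110110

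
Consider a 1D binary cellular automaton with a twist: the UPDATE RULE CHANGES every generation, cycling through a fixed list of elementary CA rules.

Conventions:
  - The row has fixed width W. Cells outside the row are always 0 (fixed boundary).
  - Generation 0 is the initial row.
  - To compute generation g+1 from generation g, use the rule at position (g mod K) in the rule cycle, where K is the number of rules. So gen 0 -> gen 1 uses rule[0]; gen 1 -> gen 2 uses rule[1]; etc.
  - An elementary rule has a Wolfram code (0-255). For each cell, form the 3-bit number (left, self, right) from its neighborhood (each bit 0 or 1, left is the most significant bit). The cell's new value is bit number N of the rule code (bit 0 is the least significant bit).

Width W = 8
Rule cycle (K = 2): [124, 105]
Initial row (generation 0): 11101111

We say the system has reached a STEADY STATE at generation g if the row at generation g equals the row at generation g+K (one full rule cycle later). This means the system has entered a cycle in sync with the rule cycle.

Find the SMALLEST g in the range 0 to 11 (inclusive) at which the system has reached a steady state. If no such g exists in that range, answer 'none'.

Gen 0: 11101111
Gen 1 (rule 124): 10111001
Gen 2 (rule 105): 01101000
Gen 3 (rule 124): 01111100
Gen 4 (rule 105): 01000101
Gen 5 (rule 124): 01100111
Gen 6 (rule 105): 01100101
Gen 7 (rule 124): 01110111
Gen 8 (rule 105): 01011101
Gen 9 (rule 124): 01110111
Gen 10 (rule 105): 01011101
Gen 11 (rule 124): 01110111
Gen 12 (rule 105): 01011101
Gen 13 (rule 124): 01110111

Answer: 7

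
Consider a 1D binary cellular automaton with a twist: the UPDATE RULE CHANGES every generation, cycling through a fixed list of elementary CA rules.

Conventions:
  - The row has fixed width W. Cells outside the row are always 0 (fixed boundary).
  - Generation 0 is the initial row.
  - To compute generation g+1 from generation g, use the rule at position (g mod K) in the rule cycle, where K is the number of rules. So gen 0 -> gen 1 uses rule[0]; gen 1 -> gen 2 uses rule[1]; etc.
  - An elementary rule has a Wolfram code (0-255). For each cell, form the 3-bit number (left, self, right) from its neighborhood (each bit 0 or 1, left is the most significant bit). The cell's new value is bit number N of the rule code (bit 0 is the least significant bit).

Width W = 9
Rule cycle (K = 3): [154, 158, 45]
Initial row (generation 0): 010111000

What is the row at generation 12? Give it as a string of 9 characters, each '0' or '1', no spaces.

Answer: 100001011

Derivation:
Gen 0: 010111000
Gen 1 (rule 154): 100110100
Gen 2 (rule 158): 111100110
Gen 3 (rule 45): 100000100
Gen 4 (rule 154): 010001010
Gen 5 (rule 158): 111011011
Gen 6 (rule 45): 100110110
Gen 7 (rule 154): 011100101
Gen 8 (rule 158): 111011101
Gen 9 (rule 45): 100110011
Gen 10 (rule 154): 011101110
Gen 11 (rule 158): 111001101
Gen 12 (rule 45): 100001011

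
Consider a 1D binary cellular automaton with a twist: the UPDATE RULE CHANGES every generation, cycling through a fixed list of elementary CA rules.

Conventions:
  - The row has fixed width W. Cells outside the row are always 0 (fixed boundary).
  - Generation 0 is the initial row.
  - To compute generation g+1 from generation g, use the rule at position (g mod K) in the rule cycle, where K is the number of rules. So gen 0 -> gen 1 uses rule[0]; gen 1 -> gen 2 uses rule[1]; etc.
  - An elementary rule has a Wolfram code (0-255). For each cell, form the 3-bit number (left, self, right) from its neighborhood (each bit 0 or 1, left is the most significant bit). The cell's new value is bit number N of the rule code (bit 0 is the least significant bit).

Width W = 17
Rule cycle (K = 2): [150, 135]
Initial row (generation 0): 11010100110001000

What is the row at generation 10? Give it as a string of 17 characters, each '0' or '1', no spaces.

Answer: 11011111011001011

Derivation:
Gen 0: 11010100110001000
Gen 1 (rule 150): 00010111001011100
Gen 2 (rule 135): 11110010011001001
Gen 3 (rule 150): 01101111100111111
Gen 4 (rule 135): 10000111001011110
Gen 5 (rule 150): 11001010111001101
Gen 6 (rule 135): 00011010010010001
Gen 7 (rule 150): 00100011111111011
Gen 8 (rule 135): 11101101111110000
Gen 9 (rule 150): 01000000111101000
Gen 10 (rule 135): 11011111011001011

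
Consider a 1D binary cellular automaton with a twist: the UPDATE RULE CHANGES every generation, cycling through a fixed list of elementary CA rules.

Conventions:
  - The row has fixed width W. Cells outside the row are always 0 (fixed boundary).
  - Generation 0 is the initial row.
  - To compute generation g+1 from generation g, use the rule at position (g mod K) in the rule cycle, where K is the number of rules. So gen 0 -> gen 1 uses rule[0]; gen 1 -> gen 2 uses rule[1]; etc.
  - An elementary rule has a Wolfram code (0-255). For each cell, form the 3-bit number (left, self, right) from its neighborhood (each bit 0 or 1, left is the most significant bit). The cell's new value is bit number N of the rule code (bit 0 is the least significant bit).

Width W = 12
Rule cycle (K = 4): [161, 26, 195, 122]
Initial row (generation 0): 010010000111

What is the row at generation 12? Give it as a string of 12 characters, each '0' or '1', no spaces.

Answer: 111010101101

Derivation:
Gen 0: 010010000111
Gen 1 (rule 161): 000000110010
Gen 2 (rule 26): 000001101101
Gen 3 (rule 195): 111110100100
Gen 4 (rule 122): 100011011010
Gen 5 (rule 161): 001000100100
Gen 6 (rule 26): 010101011010
Gen 7 (rule 195): 100000001000
Gen 8 (rule 122): 010000010100
Gen 9 (rule 161): 000111001001
Gen 10 (rule 26): 001100110110
Gen 11 (rule 195): 110101010010
Gen 12 (rule 122): 111010101101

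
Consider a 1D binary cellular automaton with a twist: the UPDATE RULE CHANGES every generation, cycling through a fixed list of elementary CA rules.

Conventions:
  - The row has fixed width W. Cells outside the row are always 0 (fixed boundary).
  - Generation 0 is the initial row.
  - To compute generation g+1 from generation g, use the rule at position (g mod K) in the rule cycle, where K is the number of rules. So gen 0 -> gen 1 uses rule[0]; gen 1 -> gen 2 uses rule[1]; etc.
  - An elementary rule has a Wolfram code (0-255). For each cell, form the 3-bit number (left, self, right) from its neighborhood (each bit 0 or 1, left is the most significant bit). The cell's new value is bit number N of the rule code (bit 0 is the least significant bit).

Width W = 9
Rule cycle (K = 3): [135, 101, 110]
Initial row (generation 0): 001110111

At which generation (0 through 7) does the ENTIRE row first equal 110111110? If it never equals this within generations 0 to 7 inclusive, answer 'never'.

Gen 0: 001110111
Gen 1 (rule 135): 110100010
Gen 2 (rule 101): 011101010
Gen 3 (rule 110): 110111110
Gen 4 (rule 135): 000011100
Gen 5 (rule 101): 111000101
Gen 6 (rule 110): 101001111
Gen 7 (rule 135): 101010110

Answer: 3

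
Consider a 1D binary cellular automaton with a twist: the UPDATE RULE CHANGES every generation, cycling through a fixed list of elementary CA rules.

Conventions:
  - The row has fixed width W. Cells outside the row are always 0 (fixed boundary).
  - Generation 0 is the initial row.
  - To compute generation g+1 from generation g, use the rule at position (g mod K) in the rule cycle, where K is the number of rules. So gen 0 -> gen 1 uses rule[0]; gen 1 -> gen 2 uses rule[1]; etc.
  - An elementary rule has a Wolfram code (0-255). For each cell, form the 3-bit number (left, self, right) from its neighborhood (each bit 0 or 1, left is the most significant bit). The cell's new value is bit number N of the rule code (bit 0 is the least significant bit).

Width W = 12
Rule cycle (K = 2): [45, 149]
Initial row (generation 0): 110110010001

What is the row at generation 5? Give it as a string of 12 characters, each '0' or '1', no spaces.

Gen 0: 110110010001
Gen 1 (rule 45): 101100010101
Gen 2 (rule 149): 100011010101
Gen 3 (rule 45): 101010111111
Gen 4 (rule 149): 101010011110
Gen 5 (rule 45): 111110010000

Answer: 111110010000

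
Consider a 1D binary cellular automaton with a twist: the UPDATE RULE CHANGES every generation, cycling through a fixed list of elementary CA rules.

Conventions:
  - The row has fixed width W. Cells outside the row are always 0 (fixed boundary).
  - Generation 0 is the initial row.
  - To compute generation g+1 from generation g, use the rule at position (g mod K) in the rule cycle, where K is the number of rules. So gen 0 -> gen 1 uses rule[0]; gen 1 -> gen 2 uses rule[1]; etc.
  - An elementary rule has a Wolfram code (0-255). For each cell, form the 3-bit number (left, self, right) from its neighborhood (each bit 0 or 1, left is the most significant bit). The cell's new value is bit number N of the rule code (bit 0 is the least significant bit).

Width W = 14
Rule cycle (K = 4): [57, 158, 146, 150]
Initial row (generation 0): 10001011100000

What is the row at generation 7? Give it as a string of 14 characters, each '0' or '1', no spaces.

Gen 0: 10001011100000
Gen 1 (rule 57): 01100110011111
Gen 2 (rule 158): 11011101111110
Gen 3 (rule 146): 00001000111101
Gen 4 (rule 150): 00011101011001
Gen 5 (rule 57): 11010010110100
Gen 6 (rule 158): 10011110100110
Gen 7 (rule 146): 01101100011001

Answer: 01101100011001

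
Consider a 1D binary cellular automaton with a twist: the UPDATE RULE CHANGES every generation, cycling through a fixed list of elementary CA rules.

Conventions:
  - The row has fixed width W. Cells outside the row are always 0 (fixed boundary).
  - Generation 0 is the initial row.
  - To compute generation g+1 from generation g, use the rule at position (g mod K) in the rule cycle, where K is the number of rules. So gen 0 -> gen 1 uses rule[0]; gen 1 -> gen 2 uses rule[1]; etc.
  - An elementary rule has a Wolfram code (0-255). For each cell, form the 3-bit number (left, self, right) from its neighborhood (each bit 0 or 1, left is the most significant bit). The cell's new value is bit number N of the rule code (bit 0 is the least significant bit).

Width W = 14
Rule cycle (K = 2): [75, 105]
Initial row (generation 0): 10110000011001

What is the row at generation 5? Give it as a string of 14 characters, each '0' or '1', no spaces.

Gen 0: 10110000011001
Gen 1 (rule 75): 00110111111010
Gen 2 (rule 105): 10111100001100
Gen 3 (rule 75): 00100101111101
Gen 4 (rule 105): 10000011000110
Gen 5 (rule 75): 00111111011110

Answer: 00111111011110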